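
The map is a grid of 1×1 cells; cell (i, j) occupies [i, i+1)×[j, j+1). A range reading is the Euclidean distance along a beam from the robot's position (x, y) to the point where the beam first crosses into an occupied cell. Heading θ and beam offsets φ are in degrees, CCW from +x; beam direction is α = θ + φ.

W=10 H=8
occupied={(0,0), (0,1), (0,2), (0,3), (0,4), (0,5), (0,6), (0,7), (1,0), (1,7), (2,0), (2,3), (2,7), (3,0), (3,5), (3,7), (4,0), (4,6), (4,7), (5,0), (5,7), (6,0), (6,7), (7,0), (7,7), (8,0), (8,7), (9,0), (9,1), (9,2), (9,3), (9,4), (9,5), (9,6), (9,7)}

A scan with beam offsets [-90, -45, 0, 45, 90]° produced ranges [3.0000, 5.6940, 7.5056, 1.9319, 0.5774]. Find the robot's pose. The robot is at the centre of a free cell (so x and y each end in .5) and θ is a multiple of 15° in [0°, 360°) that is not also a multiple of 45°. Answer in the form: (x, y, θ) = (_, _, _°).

(x, y, θ) = (7.5, 1.5, 150°)

The pose lattice has 45·16 = 720 candidates. Test each by forward raycasting.
  (5.5, 5.5, 240°): beam 1 = 1.0000 ≠ 3.0000 ✗
  (7.5, 5.5, 300°): beam 1 = 7.5056 ≠ 3.0000 ✗
  (1.5, 2.5, 330°): beam 1 = 1.0000 ≠ 3.0000 ✗
  (5.5, 5.5, 300°): beam 2 = 4.6587 ≠ 5.6940 ✗
  …
  (7.5, 1.5, 150°): r_1=3.0000, r_2=5.6940, r_3=7.5056, r_4=1.9319, r_5=0.5774 — all match ✓
No second candidate reproduces the full scan.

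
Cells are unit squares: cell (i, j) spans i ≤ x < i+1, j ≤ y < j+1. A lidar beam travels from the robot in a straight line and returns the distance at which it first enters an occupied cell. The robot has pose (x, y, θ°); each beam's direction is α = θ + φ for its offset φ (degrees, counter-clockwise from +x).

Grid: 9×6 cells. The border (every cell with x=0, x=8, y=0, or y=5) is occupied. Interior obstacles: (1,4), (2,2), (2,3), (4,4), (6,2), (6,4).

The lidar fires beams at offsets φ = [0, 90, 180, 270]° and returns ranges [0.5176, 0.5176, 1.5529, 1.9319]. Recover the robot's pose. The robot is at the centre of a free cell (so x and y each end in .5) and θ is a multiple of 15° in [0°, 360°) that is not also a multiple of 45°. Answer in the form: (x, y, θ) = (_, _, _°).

The pose lattice has 22·16 = 352 candidates. Test each by forward raycasting.
  (3.5, 3.5, 165°): beam 2 = 2.5882 ≠ 0.5176 ✗
  (1.5, 2.5, 345°): beam 2 = 1.5529 ≠ 0.5176 ✗
  (3.5, 3.5, 330°): beam 1 = 2.8868 ≠ 0.5176 ✗
  (4.5, 1.5, 60°): beam 1 = 3.0000 ≠ 0.5176 ✗
  …
  (3.5, 4.5, 345°): r_1=0.5176, r_2=0.5176, r_3=1.5529, r_4=1.9319 — all match ✓
Unique over the lattice → pose = (3.5, 4.5, 345°).

(x, y, θ) = (3.5, 4.5, 345°)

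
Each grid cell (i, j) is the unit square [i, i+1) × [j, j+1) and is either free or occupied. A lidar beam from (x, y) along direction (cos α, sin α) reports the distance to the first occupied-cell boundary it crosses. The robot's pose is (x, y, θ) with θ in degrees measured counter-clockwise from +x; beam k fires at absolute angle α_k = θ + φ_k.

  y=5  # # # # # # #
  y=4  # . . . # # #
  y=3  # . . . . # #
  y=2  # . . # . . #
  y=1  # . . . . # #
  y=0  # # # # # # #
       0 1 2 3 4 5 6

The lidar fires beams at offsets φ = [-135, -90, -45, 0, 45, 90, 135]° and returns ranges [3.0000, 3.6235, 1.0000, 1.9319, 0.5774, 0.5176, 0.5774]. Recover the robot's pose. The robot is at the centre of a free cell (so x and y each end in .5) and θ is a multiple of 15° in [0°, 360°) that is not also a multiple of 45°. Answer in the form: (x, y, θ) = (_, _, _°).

Candidates: 15 free-cell centres × 16 headings = 240 poses. Raycast each; keep the one whose scan matches to 4 dp.
  (4.5, 2.5, 105°): beam 1 = 1.0000 ≠ 3.0000 ✗
  (3.5, 4.5, 300°): beam 1 = 1.9319 ≠ 3.0000 ✗
  (5.5, 2.5, 285°): beam 1 = 5.0000 ≠ 3.0000 ✗
  (2.5, 4.5, 75°): beam 1 = 1.7321 ≠ 3.0000 ✗
  (4.5, 3.5, 210°): beam 1 = 0.5176 ≠ 3.0000 ✗
  …
  (4.5, 3.5, 285°): r_1=3.0000, r_2=3.6235, r_3=1.0000, r_4=1.9319, r_5=0.5774, r_6=0.5176, r_7=0.5774 — all match ✓
Unique over the lattice → pose = (4.5, 3.5, 285°).

(x, y, θ) = (4.5, 3.5, 285°)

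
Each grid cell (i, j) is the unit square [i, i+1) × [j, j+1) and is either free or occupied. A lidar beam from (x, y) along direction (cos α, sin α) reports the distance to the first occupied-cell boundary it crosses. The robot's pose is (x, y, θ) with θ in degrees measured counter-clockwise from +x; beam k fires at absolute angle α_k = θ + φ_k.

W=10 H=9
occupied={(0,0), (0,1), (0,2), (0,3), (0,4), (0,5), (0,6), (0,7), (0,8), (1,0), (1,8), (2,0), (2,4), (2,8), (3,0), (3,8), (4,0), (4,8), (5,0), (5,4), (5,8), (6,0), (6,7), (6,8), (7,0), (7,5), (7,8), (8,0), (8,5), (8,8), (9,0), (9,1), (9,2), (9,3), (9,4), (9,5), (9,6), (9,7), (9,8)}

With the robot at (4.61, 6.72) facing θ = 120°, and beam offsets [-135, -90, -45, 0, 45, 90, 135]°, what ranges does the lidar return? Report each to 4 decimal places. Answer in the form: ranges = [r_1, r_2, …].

ranges = [2.7819, 1.6050, 1.3252, 1.4780, 3.7373, 4.1685, 5.9218]

beam 1: φ=-135°, α=345°
  direction (0.9659, -0.2588); cell (4,6); t to first gridline: x 0.4038, y 2.7819 (then +1.0353 / +3.8637)
    (5,6) via x @ 0.4038
    (6,6) via x @ 1.4390
    (7,6) via x @ 2.4743
    (7,5) via y @ 2.7819  # hit
  → r_1 = 2.7819
beam 2: φ=-90°, α=30°
  direction (0.8660, 0.5000); cell (4,6); t to first gridline: x 0.4503, y 0.5600 (then +1.1547 / +2.0000)
    (5,6) via x @ 0.4503
    (5,7) via y @ 0.5600
    (6,7) via x @ 1.6050  # hit
  → r_2 = 1.6050
beam 3: φ=-45°, α=75°
  direction (0.2588, 0.9659); cell (4,6); t to first gridline: x 1.5068, y 0.2899 (then +3.8637 / +1.0353)
    (4,7) via y @ 0.2899
    (4,8) via y @ 1.3252  # hit
  → r_3 = 1.3252
beam 4: φ=0°, α=120°
  direction (-0.5000, 0.8660); cell (4,6); t to first gridline: x 1.2200, y 0.3233 (then +2.0000 / +1.1547)
    (4,7) via y @ 0.3233
    (3,7) via x @ 1.2200
    (3,8) via y @ 1.4780  # hit
  → r_4 = 1.4780
beam 5: φ=45°, α=165°
  direction (-0.9659, 0.2588); cell (4,6); t to first gridline: x 0.6315, y 1.0818 (then +1.0353 / +3.8637)
    (3,6) via x @ 0.6315
    (3,7) via y @ 1.0818
    (2,7) via x @ 1.6668
    (1,7) via x @ 2.7021
    (0,7) via x @ 3.7373  # hit
  → r_5 = 3.7373
beam 6: φ=90°, α=210°
  direction (-0.8660, -0.5000); cell (4,6); t to first gridline: x 0.7044, y 1.4400 (then +1.1547 / +2.0000)
    (3,6) via x @ 0.7044
    (3,5) via y @ 1.4400
    (2,5) via x @ 1.8591
    (1,5) via x @ 3.0138
    (1,4) via y @ 3.4400
    (0,4) via x @ 4.1685  # hit
  → r_6 = 4.1685
beam 7: φ=135°, α=255°
  direction (-0.2588, -0.9659); cell (4,6); t to first gridline: x 2.3569, y 0.7454 (then +3.8637 / +1.0353)
    (4,5) via y @ 0.7454
    (4,4) via y @ 1.7807
    (3,4) via x @ 2.3569
    (3,3) via y @ 2.8160
    (3,2) via y @ 3.8512
    (3,1) via y @ 4.8865
    (3,0) via y @ 5.9218  # hit
  → r_7 = 5.9218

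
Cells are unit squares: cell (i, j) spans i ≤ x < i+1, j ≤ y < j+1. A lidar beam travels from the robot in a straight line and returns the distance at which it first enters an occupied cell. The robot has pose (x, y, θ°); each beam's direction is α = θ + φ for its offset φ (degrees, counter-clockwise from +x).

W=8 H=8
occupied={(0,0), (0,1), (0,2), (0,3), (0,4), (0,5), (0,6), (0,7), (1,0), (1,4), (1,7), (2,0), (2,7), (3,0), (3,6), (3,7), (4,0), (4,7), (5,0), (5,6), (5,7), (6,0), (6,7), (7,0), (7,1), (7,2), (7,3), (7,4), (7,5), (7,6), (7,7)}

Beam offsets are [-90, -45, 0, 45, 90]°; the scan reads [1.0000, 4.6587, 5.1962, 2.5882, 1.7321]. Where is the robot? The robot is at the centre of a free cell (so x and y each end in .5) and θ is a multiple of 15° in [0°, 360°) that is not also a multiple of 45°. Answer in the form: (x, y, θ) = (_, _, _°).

Candidates: 33 free-cell centres × 16 headings = 528 poses. Raycast each; keep the one whose scan matches to 4 dp.
  (6.5, 3.5, 120°): beam 1 = 0.5774 ≠ 1.0000 ✗
  (6.5, 6.5, 165°): beam 1 = 0.5176 ≠ 1.0000 ✗
  (3.5, 3.5, 345°): beam 1 = 2.5882 ≠ 1.0000 ✗
  (4.5, 5.5, 105°): beam 1 = 2.5882 ≠ 1.0000 ✗
  …
  (2.5, 1.5, 60°): r_1=1.0000, r_2=4.6587, r_3=5.1962, r_4=2.5882, r_5=1.7321 — all match ✓
No second candidate reproduces the full scan.

(x, y, θ) = (2.5, 1.5, 60°)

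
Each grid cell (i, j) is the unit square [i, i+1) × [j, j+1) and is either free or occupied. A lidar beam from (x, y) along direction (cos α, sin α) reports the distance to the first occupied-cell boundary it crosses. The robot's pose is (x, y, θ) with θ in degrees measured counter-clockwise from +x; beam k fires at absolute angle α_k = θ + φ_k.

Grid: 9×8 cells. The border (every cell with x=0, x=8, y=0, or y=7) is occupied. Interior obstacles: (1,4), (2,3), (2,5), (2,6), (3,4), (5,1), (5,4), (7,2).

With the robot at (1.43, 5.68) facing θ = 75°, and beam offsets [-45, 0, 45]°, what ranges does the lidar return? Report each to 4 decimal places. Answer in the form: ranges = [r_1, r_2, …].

ranges = [0.6582, 1.3666, 0.8600]

beam 1: φ=-45°, α=30°
  d=(0.8660,0.5000)  start (1,5)  tX=0.6582 tY=0.6400  stride 1/|dx|=1.1547 1/|dy|=2.0000
    cross y-line → (1,6), t=0.6400
    cross x-line → (2,6), t=0.6582 (wall)
  → r_1 = 0.6582
beam 2: φ=0°, α=75°
  d=(0.2588,0.9659)  start (1,5)  tX=2.2023 tY=0.3313  stride 1/|dx|=3.8637 1/|dy|=1.0353
    cross y-line → (1,6), t=0.3313
    cross y-line → (1,7), t=1.3666 (wall)
  → r_2 = 1.3666
beam 3: φ=45°, α=120°
  d=(-0.5000,0.8660)  start (1,5)  tX=0.8600 tY=0.3695  stride 1/|dx|=2.0000 1/|dy|=1.1547
    cross y-line → (1,6), t=0.3695
    cross x-line → (0,6), t=0.8600 (wall)
  → r_3 = 0.8600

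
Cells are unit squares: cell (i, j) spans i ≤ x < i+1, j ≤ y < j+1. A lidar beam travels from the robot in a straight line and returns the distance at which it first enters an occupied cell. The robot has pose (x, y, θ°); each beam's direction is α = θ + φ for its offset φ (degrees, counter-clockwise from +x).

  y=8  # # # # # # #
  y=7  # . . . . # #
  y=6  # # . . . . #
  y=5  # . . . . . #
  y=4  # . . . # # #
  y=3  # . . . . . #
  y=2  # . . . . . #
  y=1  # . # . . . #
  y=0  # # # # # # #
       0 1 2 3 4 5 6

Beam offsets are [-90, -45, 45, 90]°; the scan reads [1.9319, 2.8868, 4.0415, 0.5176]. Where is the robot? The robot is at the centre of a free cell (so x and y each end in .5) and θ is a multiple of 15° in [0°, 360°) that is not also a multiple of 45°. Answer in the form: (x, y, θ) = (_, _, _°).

Candidates: 30 free-cell centres × 16 headings = 480 poses. Raycast each; keep the one whose scan matches to 4 dp.
  (1.5, 3.5, 300°): beam 1 = 0.5774 ≠ 1.9319 ✗
  (4.5, 7.5, 150°): beam 1 = 0.5774 ≠ 1.9319 ✗
  (1.5, 3.5, 210°): beam 1 = 1.0000 ≠ 1.9319 ✗
  (5.5, 2.5, 120°): beam 1 = 0.5774 ≠ 1.9319 ✗
  …
  (4.5, 5.5, 165°): r_1=1.9319, r_2=2.8868, r_3=4.0415, r_4=0.5176 — all match ✓
Only this pose fits every beam.

(x, y, θ) = (4.5, 5.5, 165°)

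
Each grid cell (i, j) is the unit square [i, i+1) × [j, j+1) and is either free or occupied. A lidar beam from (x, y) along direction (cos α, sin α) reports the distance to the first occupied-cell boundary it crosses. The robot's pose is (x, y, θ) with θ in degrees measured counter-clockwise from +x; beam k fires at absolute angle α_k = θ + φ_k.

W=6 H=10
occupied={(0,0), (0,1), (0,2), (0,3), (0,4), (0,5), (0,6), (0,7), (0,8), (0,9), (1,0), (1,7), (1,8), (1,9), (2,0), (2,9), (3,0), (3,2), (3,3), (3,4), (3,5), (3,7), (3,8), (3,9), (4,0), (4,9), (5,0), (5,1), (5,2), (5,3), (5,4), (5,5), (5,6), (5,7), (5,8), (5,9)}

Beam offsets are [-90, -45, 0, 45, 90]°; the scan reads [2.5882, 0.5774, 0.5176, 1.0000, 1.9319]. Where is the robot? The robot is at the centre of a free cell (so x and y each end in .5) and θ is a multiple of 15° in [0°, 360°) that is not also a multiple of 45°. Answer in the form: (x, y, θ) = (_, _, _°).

(x, y, θ) = (4.5, 4.5, 195°)

The pose lattice has 24·16 = 384 candidates. Test each by forward raycasting.
  (1.5, 4.5, 30°): beam 1 = 4.0415 ≠ 2.5882 ✗
  (4.5, 5.5, 240°): beam 1 = 0.5774 ≠ 2.5882 ✗
  (4.5, 2.5, 15°): beam 1 = 1.5529 ≠ 2.5882 ✗
  (3.5, 6.5, 285°): beam 4 = 1.7321 ≠ 1.0000 ✗
  …
  (4.5, 4.5, 195°): r_1=2.5882, r_2=0.5774, r_3=0.5176, r_4=1.0000, r_5=1.9319 — all match ✓
Unique over the lattice → pose = (4.5, 4.5, 195°).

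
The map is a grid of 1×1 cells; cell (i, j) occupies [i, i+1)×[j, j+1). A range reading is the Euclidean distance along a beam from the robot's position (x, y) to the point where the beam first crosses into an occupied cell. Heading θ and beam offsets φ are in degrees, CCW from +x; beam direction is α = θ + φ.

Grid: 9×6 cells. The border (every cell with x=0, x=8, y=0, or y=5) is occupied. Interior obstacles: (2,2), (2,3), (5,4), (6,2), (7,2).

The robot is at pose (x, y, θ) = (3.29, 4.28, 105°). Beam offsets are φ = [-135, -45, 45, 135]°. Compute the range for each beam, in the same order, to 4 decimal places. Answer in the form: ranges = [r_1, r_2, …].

beam 1: φ=-135°, α=330°
  cosα=0.8660 sinα=-0.5000 | (3,4) | tMaxX 0.8198 tMaxY 0.5600 | tΔX 1.1547 tΔY 2.0000
    t=0.5600 [y] (3,3)
    t=0.8198 [x] (4,3)
    t=1.9745 [x] (5,3)
    t=2.5600 [y] (5,2)
    t=3.1292 [x] (6,2) — stop
  → r_1 = 3.1292
beam 2: φ=-45°, α=60°
  cosα=0.5000 sinα=0.8660 | (3,4) | tMaxX 1.4200 tMaxY 0.8314 | tΔX 2.0000 tΔY 1.1547
    t=0.8314 [y] (3,5) — stop
  → r_2 = 0.8314
beam 3: φ=45°, α=150°
  cosα=-0.8660 sinα=0.5000 | (3,4) | tMaxX 0.3349 tMaxY 1.4400 | tΔX 1.1547 tΔY 2.0000
    t=0.3349 [x] (2,4)
    t=1.4400 [y] (2,5) — stop
  → r_3 = 1.4400
beam 4: φ=135°, α=240°
  cosα=-0.5000 sinα=-0.8660 | (3,4) | tMaxX 0.5800 tMaxY 0.3233 | tΔX 2.0000 tΔY 1.1547
    t=0.3233 [y] (3,3)
    t=0.5800 [x] (2,3) — stop
  → r_4 = 0.5800

ranges = [3.1292, 0.8314, 1.4400, 0.5800]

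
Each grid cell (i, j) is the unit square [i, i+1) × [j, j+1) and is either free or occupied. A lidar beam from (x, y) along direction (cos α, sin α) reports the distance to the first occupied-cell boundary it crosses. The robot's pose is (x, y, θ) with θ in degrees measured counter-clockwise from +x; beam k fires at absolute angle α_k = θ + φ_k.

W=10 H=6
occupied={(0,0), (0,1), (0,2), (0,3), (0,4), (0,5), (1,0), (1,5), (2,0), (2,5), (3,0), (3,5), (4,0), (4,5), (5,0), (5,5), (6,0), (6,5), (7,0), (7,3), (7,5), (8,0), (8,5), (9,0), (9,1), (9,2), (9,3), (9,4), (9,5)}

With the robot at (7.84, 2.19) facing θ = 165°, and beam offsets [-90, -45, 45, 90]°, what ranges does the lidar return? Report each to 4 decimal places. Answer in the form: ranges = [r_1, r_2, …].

beam 1: φ=-90°, α=75°
  d=(0.2588,0.9659)  start (7,2)  tX=0.6182 tY=0.8386  stride 1/|dx|=3.8637 1/|dy|=1.0353
    cross x-line → (8,2), t=0.6182
    cross y-line → (8,3), t=0.8386
    cross y-line → (8,4), t=1.8738
    cross y-line → (8,5), t=2.9091 (wall)
  → r_1 = 2.9091
beam 2: φ=-45°, α=120°
  d=(-0.5000,0.8660)  start (7,2)  tX=1.6800 tY=0.9353  stride 1/|dx|=2.0000 1/|dy|=1.1547
    cross y-line → (7,3), t=0.9353 (wall)
  → r_2 = 0.9353
beam 3: φ=45°, α=210°
  d=(-0.8660,-0.5000)  start (7,2)  tX=0.9699 tY=0.3800  stride 1/|dx|=1.1547 1/|dy|=2.0000
    cross y-line → (7,1), t=0.3800
    cross x-line → (6,1), t=0.9699
    cross x-line → (5,1), t=2.1246
    cross y-line → (5,0), t=2.3800 (wall)
  → r_3 = 2.3800
beam 4: φ=90°, α=255°
  d=(-0.2588,-0.9659)  start (7,2)  tX=3.2455 tY=0.1967  stride 1/|dx|=3.8637 1/|dy|=1.0353
    cross y-line → (7,1), t=0.1967
    cross y-line → (7,0), t=1.2320 (wall)
  → r_4 = 1.2320

ranges = [2.9091, 0.9353, 2.3800, 1.2320]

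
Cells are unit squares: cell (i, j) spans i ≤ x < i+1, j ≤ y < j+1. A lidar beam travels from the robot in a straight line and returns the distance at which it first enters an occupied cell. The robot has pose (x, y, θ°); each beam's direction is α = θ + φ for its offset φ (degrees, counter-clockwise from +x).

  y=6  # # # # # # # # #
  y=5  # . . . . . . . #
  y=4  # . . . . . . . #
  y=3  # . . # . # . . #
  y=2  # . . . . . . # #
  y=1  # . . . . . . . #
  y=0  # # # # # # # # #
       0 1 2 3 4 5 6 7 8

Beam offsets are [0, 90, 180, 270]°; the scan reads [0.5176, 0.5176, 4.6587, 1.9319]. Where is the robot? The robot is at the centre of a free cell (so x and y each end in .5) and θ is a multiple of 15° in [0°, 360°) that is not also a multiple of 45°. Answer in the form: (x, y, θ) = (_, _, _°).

(x, y, θ) = (1.5, 5.5, 105°)

The pose lattice has 32·16 = 512 candidates. Test each by forward raycasting.
  (7.5, 4.5, 30°): beam 1 = 0.5774 ≠ 0.5176 ✗
  (5.5, 1.5, 195°): beam 1 = 1.9319 ≠ 0.5176 ✗
  (2.5, 2.5, 240°): beam 1 = 1.7321 ≠ 0.5176 ✗
  (4.5, 4.5, 330°): beam 1 = 1.0000 ≠ 0.5176 ✗
  …
  (1.5, 5.5, 105°): r_1=0.5176, r_2=0.5176, r_3=4.6587, r_4=1.9319 — all match ✓
Unique over the lattice → pose = (1.5, 5.5, 105°).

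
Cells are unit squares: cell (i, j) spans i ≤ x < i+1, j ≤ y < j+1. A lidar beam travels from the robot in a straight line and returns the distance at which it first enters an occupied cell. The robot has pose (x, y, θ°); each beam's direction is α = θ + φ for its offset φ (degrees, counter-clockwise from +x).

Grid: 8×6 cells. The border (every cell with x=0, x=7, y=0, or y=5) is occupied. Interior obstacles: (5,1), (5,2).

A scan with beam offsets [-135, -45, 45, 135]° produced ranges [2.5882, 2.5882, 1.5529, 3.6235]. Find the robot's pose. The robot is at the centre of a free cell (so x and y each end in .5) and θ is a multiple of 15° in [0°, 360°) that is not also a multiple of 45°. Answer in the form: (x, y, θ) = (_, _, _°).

(x, y, θ) = (4.5, 3.5, 30°)

Enumerate (i+0.5, j+0.5, θ) over the 22 free cells and 16 admissible headings. For each, cast all 4 beams and compare to the given ranges.
  (4.5, 4.5, 210°): beam 1 = 0.5176 ≠ 2.5882 ✗
  (3.5, 1.5, 240°): beam 1 = 3.6235 ≠ 2.5882 ✗
  (6.5, 3.5, 120°): beam 1 = 0.5176 ≠ 2.5882 ✗
  …
  (4.5, 3.5, 30°): r_1=2.5882, r_2=2.5882, r_3=1.5529, r_4=3.6235 — all match ✓
Unique over the lattice → pose = (4.5, 3.5, 30°).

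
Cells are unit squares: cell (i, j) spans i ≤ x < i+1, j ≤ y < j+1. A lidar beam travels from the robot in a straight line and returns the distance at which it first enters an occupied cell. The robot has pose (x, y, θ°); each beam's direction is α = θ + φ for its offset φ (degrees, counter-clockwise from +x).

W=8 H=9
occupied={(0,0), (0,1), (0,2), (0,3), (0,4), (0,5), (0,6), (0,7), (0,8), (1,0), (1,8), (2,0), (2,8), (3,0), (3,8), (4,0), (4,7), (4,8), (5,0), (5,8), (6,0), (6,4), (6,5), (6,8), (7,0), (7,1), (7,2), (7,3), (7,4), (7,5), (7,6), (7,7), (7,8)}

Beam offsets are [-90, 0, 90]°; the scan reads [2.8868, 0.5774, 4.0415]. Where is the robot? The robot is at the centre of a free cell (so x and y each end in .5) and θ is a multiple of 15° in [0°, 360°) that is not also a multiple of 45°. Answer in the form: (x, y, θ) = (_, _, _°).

(x, y, θ) = (4.5, 6.5, 120°)

Candidates: 39 free-cell centres × 16 headings = 624 poses. Raycast each; keep the one whose scan matches to 4 dp.
  (3.5, 4.5, 195°): beam 1 = 3.6235 ≠ 2.8868 ✗
  (2.5, 7.5, 30°): beam 1 = 7.5056 ≠ 2.8868 ✗
  (1.5, 1.5, 255°): beam 1 = 0.5176 ≠ 2.8868 ✗
  …
  (4.5, 6.5, 120°): r_1=2.8868, r_2=0.5774, r_3=4.0415 — all match ✓
Unique over the lattice → pose = (4.5, 6.5, 120°).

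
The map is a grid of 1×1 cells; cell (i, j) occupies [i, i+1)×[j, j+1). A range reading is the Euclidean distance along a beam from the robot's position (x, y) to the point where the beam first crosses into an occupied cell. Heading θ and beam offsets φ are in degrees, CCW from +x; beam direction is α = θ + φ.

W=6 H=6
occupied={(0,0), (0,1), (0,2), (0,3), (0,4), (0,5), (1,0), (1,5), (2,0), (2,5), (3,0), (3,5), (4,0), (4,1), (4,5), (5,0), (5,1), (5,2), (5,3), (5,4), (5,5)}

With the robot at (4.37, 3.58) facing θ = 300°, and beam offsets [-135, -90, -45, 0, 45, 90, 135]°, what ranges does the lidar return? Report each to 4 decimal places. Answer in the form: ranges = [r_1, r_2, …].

ranges = [3.4889, 3.8913, 2.6710, 1.2600, 0.6522, 0.7275, 1.4701]

beam 1: φ=-135°, α=165°
  d=(-0.9659,0.2588)  start (4,3)  tX=0.3831 tY=1.6228  stride 1/|dx|=1.0353 1/|dy|=3.8637
    cross x-line → (3,3), t=0.3831
    cross x-line → (2,3), t=1.4183
    cross y-line → (2,4), t=1.6228
    cross x-line → (1,4), t=2.4536
    cross x-line → (0,4), t=3.4889 (wall)
  → r_1 = 3.4889
beam 2: φ=-90°, α=210°
  d=(-0.8660,-0.5000)  start (4,3)  tX=0.4272 tY=1.1600  stride 1/|dx|=1.1547 1/|dy|=2.0000
    cross x-line → (3,3), t=0.4272
    cross y-line → (3,2), t=1.1600
    cross x-line → (2,2), t=1.5819
    cross x-line → (1,2), t=2.7366
    cross y-line → (1,1), t=3.1600
    cross x-line → (0,1), t=3.8913 (wall)
  → r_2 = 3.8913
beam 3: φ=-45°, α=255°
  d=(-0.2588,-0.9659)  start (4,3)  tX=1.4296 tY=0.6005  stride 1/|dx|=3.8637 1/|dy|=1.0353
    cross y-line → (4,2), t=0.6005
    cross x-line → (3,2), t=1.4296
    cross y-line → (3,1), t=1.6357
    cross y-line → (3,0), t=2.6710 (wall)
  → r_3 = 2.6710
beam 4: φ=0°, α=300°
  d=(0.5000,-0.8660)  start (4,3)  tX=1.2600 tY=0.6697  stride 1/|dx|=2.0000 1/|dy|=1.1547
    cross y-line → (4,2), t=0.6697
    cross x-line → (5,2), t=1.2600 (wall)
  → r_4 = 1.2600
beam 5: φ=45°, α=345°
  d=(0.9659,-0.2588)  start (4,3)  tX=0.6522 tY=2.2409  stride 1/|dx|=1.0353 1/|dy|=3.8637
    cross x-line → (5,3), t=0.6522 (wall)
  → r_5 = 0.6522
beam 6: φ=90°, α=30°
  d=(0.8660,0.5000)  start (4,3)  tX=0.7275 tY=0.8400  stride 1/|dx|=1.1547 1/|dy|=2.0000
    cross x-line → (5,3), t=0.7275 (wall)
  → r_6 = 0.7275
beam 7: φ=135°, α=75°
  d=(0.2588,0.9659)  start (4,3)  tX=2.4341 tY=0.4348  stride 1/|dx|=3.8637 1/|dy|=1.0353
    cross y-line → (4,4), t=0.4348
    cross y-line → (4,5), t=1.4701 (wall)
  → r_7 = 1.4701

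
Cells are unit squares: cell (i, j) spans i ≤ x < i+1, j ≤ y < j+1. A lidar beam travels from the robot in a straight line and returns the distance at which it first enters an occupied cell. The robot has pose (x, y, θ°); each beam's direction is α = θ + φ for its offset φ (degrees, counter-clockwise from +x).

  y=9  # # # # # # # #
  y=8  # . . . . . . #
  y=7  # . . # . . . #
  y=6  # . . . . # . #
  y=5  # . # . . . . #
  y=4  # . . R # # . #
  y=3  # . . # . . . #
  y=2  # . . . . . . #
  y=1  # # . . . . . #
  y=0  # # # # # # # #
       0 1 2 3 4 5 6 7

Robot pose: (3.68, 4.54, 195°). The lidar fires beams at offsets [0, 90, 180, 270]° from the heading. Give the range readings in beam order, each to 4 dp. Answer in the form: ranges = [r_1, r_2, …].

beam 1: φ=0°, α=195°
  cosα=-0.9659 sinα=-0.2588 | (3,4) | tMaxX 0.7040 tMaxY 2.0864 | tΔX 1.0353 tΔY 3.8637
    t=0.7040 [x] (2,4)
    t=1.7393 [x] (1,4)
    t=2.0864 [y] (1,3)
    t=2.7745 [x] (0,3) — stop
  → r_1 = 2.7745
beam 2: φ=90°, α=285°
  cosα=0.2588 sinα=-0.9659 | (3,4) | tMaxX 1.2364 tMaxY 0.5590 | tΔX 3.8637 tΔY 1.0353
    t=0.5590 [y] (3,3) — stop
  → r_2 = 0.5590
beam 3: φ=180°, α=15°
  cosα=0.9659 sinα=0.2588 | (3,4) | tMaxX 0.3313 tMaxY 1.7773 | tΔX 1.0353 tΔY 3.8637
    t=0.3313 [x] (4,4) — stop
  → r_3 = 0.3313
beam 4: φ=270°, α=105°
  cosα=-0.2588 sinα=0.9659 | (3,4) | tMaxX 2.6273 tMaxY 0.4762 | tΔX 3.8637 tΔY 1.0353
    t=0.4762 [y] (3,5)
    t=1.5115 [y] (3,6)
    t=2.5468 [y] (3,7) — stop
  → r_4 = 2.5468

ranges = [2.7745, 0.5590, 0.3313, 2.5468]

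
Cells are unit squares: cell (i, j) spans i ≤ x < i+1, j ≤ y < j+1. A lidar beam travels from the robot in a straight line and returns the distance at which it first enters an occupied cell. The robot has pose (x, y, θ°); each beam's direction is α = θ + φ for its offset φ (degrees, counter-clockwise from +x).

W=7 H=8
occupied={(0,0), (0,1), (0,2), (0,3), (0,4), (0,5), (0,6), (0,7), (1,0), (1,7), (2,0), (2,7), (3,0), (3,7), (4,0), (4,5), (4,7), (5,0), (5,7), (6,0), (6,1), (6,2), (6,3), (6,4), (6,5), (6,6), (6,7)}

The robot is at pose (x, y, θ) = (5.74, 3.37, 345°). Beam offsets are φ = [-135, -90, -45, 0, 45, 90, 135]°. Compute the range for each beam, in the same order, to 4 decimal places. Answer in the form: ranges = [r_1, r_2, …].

ranges = [4.7400, 2.4536, 0.5200, 0.2692, 0.3002, 1.0046, 1.8822]

beam 1: φ=-135°, α=210°
  dir = (cos 210°, sin 210°) = (-0.8660, -0.5000); from cell (5,3)
  next x-line at t=0.8545, next y-line at t=0.7400; Δt_x=1.1547, Δt_y=2.0000
    y: enter (5,2) at t=0.7400
    x: enter (4,2) at t=0.8545
    x: enter (3,2) at t=2.0092
    y: enter (3,1) at t=2.7400
    x: enter (2,1) at t=3.1639
    x: enter (1,1) at t=4.3186
    y: enter (1,0) at t=4.7400 ← occupied
  → r_1 = 4.7400
beam 2: φ=-90°, α=255°
  dir = (cos 255°, sin 255°) = (-0.2588, -0.9659); from cell (5,3)
  next x-line at t=2.8591, next y-line at t=0.3831; Δt_x=3.8637, Δt_y=1.0353
    y: enter (5,2) at t=0.3831
    y: enter (5,1) at t=1.4183
    y: enter (5,0) at t=2.4536 ← occupied
  → r_2 = 2.4536
beam 3: φ=-45°, α=300°
  dir = (cos 300°, sin 300°) = (0.5000, -0.8660); from cell (5,3)
  next x-line at t=0.5200, next y-line at t=0.4272; Δt_x=2.0000, Δt_y=1.1547
    y: enter (5,2) at t=0.4272
    x: enter (6,2) at t=0.5200 ← occupied
  → r_3 = 0.5200
beam 4: φ=0°, α=345°
  dir = (cos 345°, sin 345°) = (0.9659, -0.2588); from cell (5,3)
  next x-line at t=0.2692, next y-line at t=1.4296; Δt_x=1.0353, Δt_y=3.8637
    x: enter (6,3) at t=0.2692 ← occupied
  → r_4 = 0.2692
beam 5: φ=45°, α=30°
  dir = (cos 30°, sin 30°) = (0.8660, 0.5000); from cell (5,3)
  next x-line at t=0.3002, next y-line at t=1.2600; Δt_x=1.1547, Δt_y=2.0000
    x: enter (6,3) at t=0.3002 ← occupied
  → r_5 = 0.3002
beam 6: φ=90°, α=75°
  dir = (cos 75°, sin 75°) = (0.2588, 0.9659); from cell (5,3)
  next x-line at t=1.0046, next y-line at t=0.6522; Δt_x=3.8637, Δt_y=1.0353
    y: enter (5,4) at t=0.6522
    x: enter (6,4) at t=1.0046 ← occupied
  → r_6 = 1.0046
beam 7: φ=135°, α=120°
  dir = (cos 120°, sin 120°) = (-0.5000, 0.8660); from cell (5,3)
  next x-line at t=1.4800, next y-line at t=0.7275; Δt_x=2.0000, Δt_y=1.1547
    y: enter (5,4) at t=0.7275
    x: enter (4,4) at t=1.4800
    y: enter (4,5) at t=1.8822 ← occupied
  → r_7 = 1.8822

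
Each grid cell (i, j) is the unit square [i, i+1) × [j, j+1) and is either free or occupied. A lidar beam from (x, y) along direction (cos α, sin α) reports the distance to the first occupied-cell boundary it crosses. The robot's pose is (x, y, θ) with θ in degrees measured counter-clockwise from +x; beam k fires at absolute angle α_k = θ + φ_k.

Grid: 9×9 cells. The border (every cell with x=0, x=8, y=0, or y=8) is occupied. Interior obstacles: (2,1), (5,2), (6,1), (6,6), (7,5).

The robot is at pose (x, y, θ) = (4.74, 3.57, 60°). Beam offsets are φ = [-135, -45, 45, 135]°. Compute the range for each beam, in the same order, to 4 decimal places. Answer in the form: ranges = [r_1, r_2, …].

ranges = [1.0046, 3.3750, 4.5863, 3.8719]

beam 1: φ=-135°, α=285°
  dir = (cos 285°, sin 285°) = (0.2588, -0.9659); from cell (4,3)
  next x-line at t=1.0046, next y-line at t=0.5901; Δt_x=3.8637, Δt_y=1.0353
    y: enter (4,2) at t=0.5901
    x: enter (5,2) at t=1.0046 ← occupied
  → r_1 = 1.0046
beam 2: φ=-45°, α=15°
  dir = (cos 15°, sin 15°) = (0.9659, 0.2588); from cell (4,3)
  next x-line at t=0.2692, next y-line at t=1.6614; Δt_x=1.0353, Δt_y=3.8637
    x: enter (5,3) at t=0.2692
    x: enter (6,3) at t=1.3044
    y: enter (6,4) at t=1.6614
    x: enter (7,4) at t=2.3397
    x: enter (8,4) at t=3.3750 ← occupied
  → r_2 = 3.3750
beam 3: φ=45°, α=105°
  dir = (cos 105°, sin 105°) = (-0.2588, 0.9659); from cell (4,3)
  next x-line at t=2.8591, next y-line at t=0.4452; Δt_x=3.8637, Δt_y=1.0353
    y: enter (4,4) at t=0.4452
    y: enter (4,5) at t=1.4804
    y: enter (4,6) at t=2.5157
    x: enter (3,6) at t=2.8591
    y: enter (3,7) at t=3.5510
    y: enter (3,8) at t=4.5863 ← occupied
  → r_3 = 4.5863
beam 4: φ=135°, α=195°
  dir = (cos 195°, sin 195°) = (-0.9659, -0.2588); from cell (4,3)
  next x-line at t=0.7661, next y-line at t=2.2023; Δt_x=1.0353, Δt_y=3.8637
    x: enter (3,3) at t=0.7661
    x: enter (2,3) at t=1.8014
    y: enter (2,2) at t=2.2023
    x: enter (1,2) at t=2.8367
    x: enter (0,2) at t=3.8719 ← occupied
  → r_4 = 3.8719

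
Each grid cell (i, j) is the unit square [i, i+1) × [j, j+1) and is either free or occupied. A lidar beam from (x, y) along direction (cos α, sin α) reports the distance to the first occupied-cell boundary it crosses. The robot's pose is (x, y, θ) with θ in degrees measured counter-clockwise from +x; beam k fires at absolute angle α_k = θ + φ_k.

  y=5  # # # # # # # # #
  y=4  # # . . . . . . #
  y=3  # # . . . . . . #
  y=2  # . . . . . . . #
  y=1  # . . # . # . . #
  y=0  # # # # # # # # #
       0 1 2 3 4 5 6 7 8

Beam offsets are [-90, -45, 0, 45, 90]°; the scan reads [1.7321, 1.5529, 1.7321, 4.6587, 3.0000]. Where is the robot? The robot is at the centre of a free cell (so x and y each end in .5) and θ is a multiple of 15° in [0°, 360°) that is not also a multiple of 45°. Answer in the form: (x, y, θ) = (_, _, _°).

(x, y, θ) = (6.5, 3.5, 120°)

Enumerate (i+0.5, j+0.5, θ) over the 24 free cells and 16 admissible headings. For each, cast all 5 beams and compare to the given ranges.
  (6.5, 2.5, 300°): beam 1 = 1.0000 ≠ 1.7321 ✗
  (6.5, 3.5, 60°): beam 4 = 1.5529 ≠ 4.6587 ✗
  (1.5, 1.5, 255°): beam 1 = 0.5176 ≠ 1.7321 ✗
  …
  (6.5, 3.5, 120°): r_1=1.7321, r_2=1.5529, r_3=1.7321, r_4=4.6587, r_5=3.0000 — all match ✓
No second candidate reproduces the full scan.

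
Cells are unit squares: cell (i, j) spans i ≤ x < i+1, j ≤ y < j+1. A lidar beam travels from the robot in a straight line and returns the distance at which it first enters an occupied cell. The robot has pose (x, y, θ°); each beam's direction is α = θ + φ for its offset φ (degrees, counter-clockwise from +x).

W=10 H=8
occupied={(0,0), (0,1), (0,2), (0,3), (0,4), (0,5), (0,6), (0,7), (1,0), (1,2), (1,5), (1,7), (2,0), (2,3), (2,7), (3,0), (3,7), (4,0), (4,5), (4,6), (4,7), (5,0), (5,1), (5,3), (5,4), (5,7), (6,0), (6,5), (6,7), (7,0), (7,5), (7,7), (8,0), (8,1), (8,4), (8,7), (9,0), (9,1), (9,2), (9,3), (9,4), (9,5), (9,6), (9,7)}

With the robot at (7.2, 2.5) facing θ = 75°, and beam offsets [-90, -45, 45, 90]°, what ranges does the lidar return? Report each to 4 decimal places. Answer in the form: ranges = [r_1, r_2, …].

ranges = [1.8635, 2.0785, 2.4000, 1.9319]

beam 1: φ=-90°, α=345°
  dir = (cos 345°, sin 345°) = (0.9659, -0.2588); from cell (7,2)
  next x-line at t=0.8282, next y-line at t=1.9319; Δt_x=1.0353, Δt_y=3.8637
    x: enter (8,2) at t=0.8282
    x: enter (9,2) at t=1.8635 ← occupied
  → r_1 = 1.8635
beam 2: φ=-45°, α=30°
  dir = (cos 30°, sin 30°) = (0.8660, 0.5000); from cell (7,2)
  next x-line at t=0.9238, next y-line at t=1.0000; Δt_x=1.1547, Δt_y=2.0000
    x: enter (8,2) at t=0.9238
    y: enter (8,3) at t=1.0000
    x: enter (9,3) at t=2.0785 ← occupied
  → r_2 = 2.0785
beam 3: φ=45°, α=120°
  dir = (cos 120°, sin 120°) = (-0.5000, 0.8660); from cell (7,2)
  next x-line at t=0.4000, next y-line at t=0.5774; Δt_x=2.0000, Δt_y=1.1547
    x: enter (6,2) at t=0.4000
    y: enter (6,3) at t=0.5774
    y: enter (6,4) at t=1.7321
    x: enter (5,4) at t=2.4000 ← occupied
  → r_3 = 2.4000
beam 4: φ=90°, α=165°
  dir = (cos 165°, sin 165°) = (-0.9659, 0.2588); from cell (7,2)
  next x-line at t=0.2071, next y-line at t=1.9319; Δt_x=1.0353, Δt_y=3.8637
    x: enter (6,2) at t=0.2071
    x: enter (5,2) at t=1.2423
    y: enter (5,3) at t=1.9319 ← occupied
  → r_4 = 1.9319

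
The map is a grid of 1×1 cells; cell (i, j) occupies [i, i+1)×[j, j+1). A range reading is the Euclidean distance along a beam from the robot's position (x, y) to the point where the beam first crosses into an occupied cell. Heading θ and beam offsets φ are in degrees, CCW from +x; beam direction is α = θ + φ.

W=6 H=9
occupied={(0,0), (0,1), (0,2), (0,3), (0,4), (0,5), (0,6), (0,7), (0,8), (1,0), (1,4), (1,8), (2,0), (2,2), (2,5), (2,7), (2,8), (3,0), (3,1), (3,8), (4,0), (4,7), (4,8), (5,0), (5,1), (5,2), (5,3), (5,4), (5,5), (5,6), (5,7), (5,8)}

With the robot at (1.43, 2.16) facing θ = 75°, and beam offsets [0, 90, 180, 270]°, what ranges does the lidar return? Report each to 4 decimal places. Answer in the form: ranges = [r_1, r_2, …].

ranges = [1.9049, 0.4452, 1.2009, 0.5901]

beam 1: φ=0°, α=75°
  dir = (cos 75°, sin 75°) = (0.2588, 0.9659); from cell (1,2)
  next x-line at t=2.2023, next y-line at t=0.8696; Δt_x=3.8637, Δt_y=1.0353
    y: enter (1,3) at t=0.8696
    y: enter (1,4) at t=1.9049 ← occupied
  → r_1 = 1.9049
beam 2: φ=90°, α=165°
  dir = (cos 165°, sin 165°) = (-0.9659, 0.2588); from cell (1,2)
  next x-line at t=0.4452, next y-line at t=3.2455; Δt_x=1.0353, Δt_y=3.8637
    x: enter (0,2) at t=0.4452 ← occupied
  → r_2 = 0.4452
beam 3: φ=180°, α=255°
  dir = (cos 255°, sin 255°) = (-0.2588, -0.9659); from cell (1,2)
  next x-line at t=1.6614, next y-line at t=0.1656; Δt_x=3.8637, Δt_y=1.0353
    y: enter (1,1) at t=0.1656
    y: enter (1,0) at t=1.2009 ← occupied
  → r_3 = 1.2009
beam 4: φ=270°, α=345°
  dir = (cos 345°, sin 345°) = (0.9659, -0.2588); from cell (1,2)
  next x-line at t=0.5901, next y-line at t=0.6182; Δt_x=1.0353, Δt_y=3.8637
    x: enter (2,2) at t=0.5901 ← occupied
  → r_4 = 0.5901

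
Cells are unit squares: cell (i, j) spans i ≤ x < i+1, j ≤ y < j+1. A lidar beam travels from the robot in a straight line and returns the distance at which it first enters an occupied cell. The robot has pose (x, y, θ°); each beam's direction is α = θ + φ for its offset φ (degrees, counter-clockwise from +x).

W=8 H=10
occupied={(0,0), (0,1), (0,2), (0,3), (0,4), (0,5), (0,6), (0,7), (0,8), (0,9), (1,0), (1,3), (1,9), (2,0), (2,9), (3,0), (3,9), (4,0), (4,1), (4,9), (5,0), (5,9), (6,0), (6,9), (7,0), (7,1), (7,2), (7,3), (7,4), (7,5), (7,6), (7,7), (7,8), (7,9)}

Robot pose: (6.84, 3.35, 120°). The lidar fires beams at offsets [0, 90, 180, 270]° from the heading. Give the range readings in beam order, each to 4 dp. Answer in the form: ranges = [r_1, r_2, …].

beam 1: φ=0°, α=120°
  direction (-0.5000, 0.8660); cell (6,3); t to first gridline: x 1.6800, y 0.7506 (then +2.0000 / +1.1547)
    (6,4) via y @ 0.7506
    (5,4) via x @ 1.6800
    (5,5) via y @ 1.9053
    (5,6) via y @ 3.0600
    (4,6) via x @ 3.6800
    (4,7) via y @ 4.2147
    (4,8) via y @ 5.3694
    (3,8) via x @ 5.6800
    (3,9) via y @ 6.5241  # hit
  → r_1 = 6.5241
beam 2: φ=90°, α=210°
  direction (-0.8660, -0.5000); cell (6,3); t to first gridline: x 0.9699, y 0.7000 (then +1.1547 / +2.0000)
    (6,2) via y @ 0.7000
    (5,2) via x @ 0.9699
    (4,2) via x @ 2.1246
    (4,1) via y @ 2.7000  # hit
  → r_2 = 2.7000
beam 3: φ=180°, α=300°
  direction (0.5000, -0.8660); cell (6,3); t to first gridline: x 0.3200, y 0.4041 (then +2.0000 / +1.1547)
    (7,3) via x @ 0.3200  # hit
  → r_3 = 0.3200
beam 4: φ=270°, α=30°
  direction (0.8660, 0.5000); cell (6,3); t to first gridline: x 0.1848, y 1.3000 (then +1.1547 / +2.0000)
    (7,3) via x @ 0.1848  # hit
  → r_4 = 0.1848

ranges = [6.5241, 2.7000, 0.3200, 0.1848]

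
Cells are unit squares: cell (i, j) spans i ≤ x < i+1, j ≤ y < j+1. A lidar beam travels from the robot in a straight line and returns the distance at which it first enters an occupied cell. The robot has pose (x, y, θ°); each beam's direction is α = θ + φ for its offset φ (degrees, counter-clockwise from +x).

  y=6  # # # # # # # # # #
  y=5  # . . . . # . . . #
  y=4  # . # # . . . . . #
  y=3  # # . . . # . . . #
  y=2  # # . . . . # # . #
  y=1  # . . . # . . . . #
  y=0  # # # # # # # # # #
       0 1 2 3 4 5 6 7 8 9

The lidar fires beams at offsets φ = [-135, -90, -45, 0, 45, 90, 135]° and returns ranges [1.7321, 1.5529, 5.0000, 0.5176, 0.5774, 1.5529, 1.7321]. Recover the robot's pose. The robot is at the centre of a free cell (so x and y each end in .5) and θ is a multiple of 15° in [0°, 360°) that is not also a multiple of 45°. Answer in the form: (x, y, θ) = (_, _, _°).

(x, y, θ) = (3.5, 3.5, 75°)

The pose lattice has 31·16 = 496 candidates. Test each by forward raycasting.
  (5.5, 4.5, 210°): beam 1 = 0.5176 ≠ 1.7321 ✗
  (5.5, 2.5, 120°): beam 1 = 0.5176 ≠ 1.7321 ✗
  (8.5, 5.5, 60°): beam 1 = 1.9319 ≠ 1.7321 ✗
  …
  (3.5, 3.5, 75°): r_1=1.7321, r_2=1.5529, r_3=5.0000, r_4=0.5176, r_5=0.5774, r_6=1.5529, r_7=1.7321 — all match ✓
Only this pose fits every beam.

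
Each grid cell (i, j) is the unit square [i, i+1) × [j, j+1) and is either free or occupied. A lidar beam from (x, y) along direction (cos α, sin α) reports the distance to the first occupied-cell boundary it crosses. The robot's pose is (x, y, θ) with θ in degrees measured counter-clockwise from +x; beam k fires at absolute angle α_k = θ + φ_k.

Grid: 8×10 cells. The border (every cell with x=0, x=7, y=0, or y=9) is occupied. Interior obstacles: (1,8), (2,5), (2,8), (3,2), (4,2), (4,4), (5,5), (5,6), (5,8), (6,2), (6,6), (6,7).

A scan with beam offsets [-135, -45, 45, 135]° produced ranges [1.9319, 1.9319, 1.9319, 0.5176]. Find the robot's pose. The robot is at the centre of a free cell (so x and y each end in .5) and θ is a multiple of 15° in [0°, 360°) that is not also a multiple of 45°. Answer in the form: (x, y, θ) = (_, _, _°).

The pose lattice has 36·16 = 576 candidates. Test each by forward raycasting.
  (3.5, 1.5, 15°): beam 1 = 0.5774 ≠ 1.9319 ✗
  (1.5, 5.5, 120°): beam 1 = 0.5176 ≠ 1.9319 ✗
  (1.5, 3.5, 330°): beam 1 = 0.5176 ≠ 1.9319 ✗
  (1.5, 4.5, 105°): beam 1 = 3.0000 ≠ 1.9319 ✗
  (3.5, 6.5, 195°): beam 1 = 2.8868 ≠ 1.9319 ✗
  …
  (1.5, 3.5, 30°): r_1=1.9319, r_2=1.9319, r_3=1.9319, r_4=0.5176 — all match ✓
Unique over the lattice → pose = (1.5, 3.5, 30°).

(x, y, θ) = (1.5, 3.5, 30°)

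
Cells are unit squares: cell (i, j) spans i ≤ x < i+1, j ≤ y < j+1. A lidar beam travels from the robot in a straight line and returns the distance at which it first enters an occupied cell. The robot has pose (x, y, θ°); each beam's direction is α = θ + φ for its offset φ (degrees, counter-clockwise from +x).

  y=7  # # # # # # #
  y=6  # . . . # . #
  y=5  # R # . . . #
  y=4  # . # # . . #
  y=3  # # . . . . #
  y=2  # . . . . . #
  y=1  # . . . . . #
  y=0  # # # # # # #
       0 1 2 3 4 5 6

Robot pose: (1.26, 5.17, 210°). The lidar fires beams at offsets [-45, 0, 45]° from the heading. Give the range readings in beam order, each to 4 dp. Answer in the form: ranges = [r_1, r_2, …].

ranges = [0.2692, 0.3002, 1.0046]

beam 1: φ=-45°, α=165°
  d=(-0.9659,0.2588)  start (1,5)  tX=0.2692 tY=3.2069  stride 1/|dx|=1.0353 1/|dy|=3.8637
    cross x-line → (0,5), t=0.2692 (wall)
  → r_1 = 0.2692
beam 2: φ=0°, α=210°
  d=(-0.8660,-0.5000)  start (1,5)  tX=0.3002 tY=0.3400  stride 1/|dx|=1.1547 1/|dy|=2.0000
    cross x-line → (0,5), t=0.3002 (wall)
  → r_2 = 0.3002
beam 3: φ=45°, α=255°
  d=(-0.2588,-0.9659)  start (1,5)  tX=1.0046 tY=0.1760  stride 1/|dx|=3.8637 1/|dy|=1.0353
    cross y-line → (1,4), t=0.1760
    cross x-line → (0,4), t=1.0046 (wall)
  → r_3 = 1.0046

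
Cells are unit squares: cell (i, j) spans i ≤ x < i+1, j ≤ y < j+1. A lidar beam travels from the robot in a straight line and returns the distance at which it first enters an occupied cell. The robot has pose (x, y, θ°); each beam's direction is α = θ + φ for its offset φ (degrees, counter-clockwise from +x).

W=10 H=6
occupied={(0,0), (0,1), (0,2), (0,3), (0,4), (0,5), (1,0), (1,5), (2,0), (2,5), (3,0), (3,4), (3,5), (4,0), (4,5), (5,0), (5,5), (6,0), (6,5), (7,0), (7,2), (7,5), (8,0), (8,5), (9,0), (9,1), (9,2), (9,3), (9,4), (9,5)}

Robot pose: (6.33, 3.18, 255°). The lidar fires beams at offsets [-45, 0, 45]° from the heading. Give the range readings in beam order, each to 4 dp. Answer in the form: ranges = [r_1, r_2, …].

beam 1: φ=-45°, α=210°
  d=(-0.8660,-0.5000)  start (6,3)  tX=0.3811 tY=0.3600  stride 1/|dx|=1.1547 1/|dy|=2.0000
    cross y-line → (6,2), t=0.3600
    cross x-line → (5,2), t=0.3811
    cross x-line → (4,2), t=1.5358
    cross y-line → (4,1), t=2.3600
    cross x-line → (3,1), t=2.6905
    cross x-line → (2,1), t=3.8452
    cross y-line → (2,0), t=4.3600 (wall)
  → r_1 = 4.3600
beam 2: φ=0°, α=255°
  d=(-0.2588,-0.9659)  start (6,3)  tX=1.2750 tY=0.1863  stride 1/|dx|=3.8637 1/|dy|=1.0353
    cross y-line → (6,2), t=0.1863
    cross y-line → (6,1), t=1.2216
    cross x-line → (5,1), t=1.2750
    cross y-line → (5,0), t=2.2569 (wall)
  → r_2 = 2.2569
beam 3: φ=45°, α=300°
  d=(0.5000,-0.8660)  start (6,3)  tX=1.3400 tY=0.2078  stride 1/|dx|=2.0000 1/|dy|=1.1547
    cross y-line → (6,2), t=0.2078
    cross x-line → (7,2), t=1.3400 (wall)
  → r_3 = 1.3400

ranges = [4.3600, 2.2569, 1.3400]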